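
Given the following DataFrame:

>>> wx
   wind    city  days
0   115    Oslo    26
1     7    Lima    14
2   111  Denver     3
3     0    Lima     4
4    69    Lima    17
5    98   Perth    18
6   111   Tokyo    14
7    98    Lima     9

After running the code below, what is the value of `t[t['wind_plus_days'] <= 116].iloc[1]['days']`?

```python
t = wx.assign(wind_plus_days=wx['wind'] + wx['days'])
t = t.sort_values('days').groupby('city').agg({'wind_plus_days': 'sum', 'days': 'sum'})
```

add column wind_plus_days = wx['wind'] + wx['days']:
   wind    city  days  wind_plus_days
0   115    Oslo    26             141
1     7    Lima    14              21
2   111  Denver     3             114
3     0    Lima     4               4
4    69    Lima    17              86
5    98   Perth    18             116
6   111   Tokyo    14             125
7    98    Lima     9             107
sort by days:
   wind    city  days  wind_plus_days
2   111  Denver     3             114
3     0    Lima     4               4
7    98    Lima     9             107
1     7    Lima    14              21
6   111   Tokyo    14             125
4    69    Lima    17              86
5    98   Perth    18             116
0   115    Oslo    26             141
group by city: sum(wind_plus_days), sum(days):
        wind_plus_days  days
city                        
Denver             114     3
Lima               218    44
Oslo               141    26
Perth              116    18
Tokyo              125    14
filter rows where wind_plus_days <= 116:
        wind_plus_days  days
city                        
Denver             114     3
Perth              116    18
Taking the value at position 1, column 'days' gives 18.

18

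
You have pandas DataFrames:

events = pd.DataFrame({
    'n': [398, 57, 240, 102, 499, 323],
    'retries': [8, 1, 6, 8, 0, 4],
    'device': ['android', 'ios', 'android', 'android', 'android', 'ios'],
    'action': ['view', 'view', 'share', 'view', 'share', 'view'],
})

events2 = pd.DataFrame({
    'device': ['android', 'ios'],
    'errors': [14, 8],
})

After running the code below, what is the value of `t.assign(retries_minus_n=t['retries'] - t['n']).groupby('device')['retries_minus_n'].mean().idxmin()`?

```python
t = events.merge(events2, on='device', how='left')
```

merge on 'device' (how='left') → 6 rows:
     n  retries   device action  errors
0  398        8  android   view      14
1   57        1      ios   view       8
2  240        6  android  share      14
3  102        8  android   view      14
4  499        0  android  share      14
5  323        4      ios   view       8
add column retries_minus_n = t['retries'] - t['n']:
     n  retries   device action  errors  retries_minus_n
0  398        8  android   view      14             -390
1   57        1      ios   view       8              -56
2  240        6  android  share      14             -234
3  102        8  android   view      14              -94
4  499        0  android  share      14             -499
5  323        4      ios   view       8             -319
group by device, mean of retries_minus_n:
device
android   -304.25
ios       -187.50
Name: retries_minus_n, dtype: float64
The label with the smallest value is android.

android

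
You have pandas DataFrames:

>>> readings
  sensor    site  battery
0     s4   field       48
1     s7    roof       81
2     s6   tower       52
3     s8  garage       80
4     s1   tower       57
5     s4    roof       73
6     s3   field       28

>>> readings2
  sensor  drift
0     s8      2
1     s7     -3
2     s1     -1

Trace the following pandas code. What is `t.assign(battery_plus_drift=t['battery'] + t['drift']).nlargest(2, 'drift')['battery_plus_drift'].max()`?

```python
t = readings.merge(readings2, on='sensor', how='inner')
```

merge on 'sensor' (how='inner') → 3 rows:
  sensor    site  battery  drift
0     s7    roof       81     -3
1     s8  garage       80      2
2     s1   tower       57     -1
add column battery_plus_drift = t['battery'] + t['drift']:
  sensor    site  battery  drift  battery_plus_drift
0     s7    roof       81     -3                  78
1     s8  garage       80      2                  82
2     s1   tower       57     -1                  56
take 2 rows with largest drift:
  sensor    site  battery  drift  battery_plus_drift
1     s8  garage       80      2                  82
2     s1   tower       57     -1                  56
Then the max of column 'battery_plus_drift': 82

82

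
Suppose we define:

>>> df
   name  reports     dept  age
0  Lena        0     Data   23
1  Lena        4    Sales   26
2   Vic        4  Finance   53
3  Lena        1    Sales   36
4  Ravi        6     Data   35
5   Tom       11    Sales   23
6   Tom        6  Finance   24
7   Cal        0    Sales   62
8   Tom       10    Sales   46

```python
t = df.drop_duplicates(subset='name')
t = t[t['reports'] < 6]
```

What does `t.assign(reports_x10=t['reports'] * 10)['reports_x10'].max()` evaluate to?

drop duplicate name (keep=first):
   name  reports     dept  age
0  Lena        0     Data   23
2   Vic        4  Finance   53
4  Ravi        6     Data   35
5   Tom       11    Sales   23
7   Cal        0    Sales   62
filter rows where reports < 6:
   name  reports     dept  age
0  Lena        0     Data   23
2   Vic        4  Finance   53
7   Cal        0    Sales   62
add column reports_x10 = t['reports'] * 10:
   name  reports     dept  age  reports_x10
0  Lena        0     Data   23            0
2   Vic        4  Finance   53           40
7   Cal        0    Sales   62            0

40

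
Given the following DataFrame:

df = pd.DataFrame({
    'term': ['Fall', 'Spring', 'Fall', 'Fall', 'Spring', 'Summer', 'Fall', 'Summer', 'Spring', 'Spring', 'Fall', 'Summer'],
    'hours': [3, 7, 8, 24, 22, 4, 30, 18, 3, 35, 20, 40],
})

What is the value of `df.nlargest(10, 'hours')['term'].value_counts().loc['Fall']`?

4

take 10 rows with largest hours:
      term  hours
11  Summer     40
9   Spring     35
6     Fall     30
3     Fall     24
4   Spring     22
10    Fall     20
7   Summer     18
2     Fall      8
1   Spring      7
5   Summer      4
value_counts of term:
term
Fall      4
Summer    3
Spring    3
Name: count, dtype: int64
value at index 'Fall' → 4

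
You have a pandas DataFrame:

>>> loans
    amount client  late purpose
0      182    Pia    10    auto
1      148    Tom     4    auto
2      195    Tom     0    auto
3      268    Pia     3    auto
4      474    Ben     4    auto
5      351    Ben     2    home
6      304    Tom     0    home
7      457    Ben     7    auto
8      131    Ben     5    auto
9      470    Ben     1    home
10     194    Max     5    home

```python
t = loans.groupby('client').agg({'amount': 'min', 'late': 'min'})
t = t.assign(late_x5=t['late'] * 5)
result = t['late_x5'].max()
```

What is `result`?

25

group by client: min(amount), min(late):
        amount  late
client              
Ben        131     1
Max        194     5
Pia        182     3
Tom        148     0
add column late_x5 = t['late'] * 5:
        amount  late  late_x5
client                       
Ben        131     1        5
Max        194     5       25
Pia        182     3       15
Tom        148     0        0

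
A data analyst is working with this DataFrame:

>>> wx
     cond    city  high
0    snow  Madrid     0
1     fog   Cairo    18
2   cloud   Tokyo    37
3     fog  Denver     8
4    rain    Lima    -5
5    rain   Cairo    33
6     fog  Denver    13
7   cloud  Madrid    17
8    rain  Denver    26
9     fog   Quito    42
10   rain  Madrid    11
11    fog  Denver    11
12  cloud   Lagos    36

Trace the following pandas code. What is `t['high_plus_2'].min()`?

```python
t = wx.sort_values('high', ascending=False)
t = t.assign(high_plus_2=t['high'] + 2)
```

sort by high descending:
     cond    city  high
9     fog   Quito    42
2   cloud   Tokyo    37
12  cloud   Lagos    36
5    rain   Cairo    33
8    rain  Denver    26
1     fog   Cairo    18
7   cloud  Madrid    17
6     fog  Denver    13
10   rain  Madrid    11
11    fog  Denver    11
3     fog  Denver     8
0    snow  Madrid     0
4    rain    Lima    -5
add column high_plus_2 = t['high'] + 2:
     cond    city  high  high_plus_2
9     fog   Quito    42           44
2   cloud   Tokyo    37           39
12  cloud   Lagos    36           38
5    rain   Cairo    33           35
8    rain  Denver    26           28
1     fog   Cairo    18           20
7   cloud  Madrid    17           19
6     fog  Denver    13           15
10   rain  Madrid    11           13
11    fog  Denver    11           13
3     fog  Denver     8           10
0    snow  Madrid     0            2
4    rain    Lima    -5           -3
Reading off the min of column 'high_plus_2', we get -3.

-3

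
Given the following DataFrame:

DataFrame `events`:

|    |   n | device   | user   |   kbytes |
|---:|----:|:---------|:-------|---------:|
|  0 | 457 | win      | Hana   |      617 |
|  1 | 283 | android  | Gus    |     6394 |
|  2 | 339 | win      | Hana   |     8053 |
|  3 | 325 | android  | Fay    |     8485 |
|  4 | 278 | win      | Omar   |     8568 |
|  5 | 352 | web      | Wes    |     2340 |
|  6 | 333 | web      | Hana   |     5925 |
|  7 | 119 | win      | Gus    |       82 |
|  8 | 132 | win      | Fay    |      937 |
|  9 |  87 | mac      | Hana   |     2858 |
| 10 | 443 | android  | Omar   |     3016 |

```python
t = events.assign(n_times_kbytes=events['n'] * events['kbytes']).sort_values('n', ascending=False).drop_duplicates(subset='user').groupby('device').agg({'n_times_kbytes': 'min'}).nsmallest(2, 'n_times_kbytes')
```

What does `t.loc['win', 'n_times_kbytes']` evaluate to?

add column n_times_kbytes = events['n'] * events['kbytes']:
      n   device  user  kbytes  n_times_kbytes
0   457      win  Hana     617          281969
1   283  android   Gus    6394         1809502
2   339      win  Hana    8053         2729967
3   325  android   Fay    8485         2757625
4   278      win  Omar    8568         2381904
5   352      web   Wes    2340          823680
6   333      web  Hana    5925         1973025
7   119      win   Gus      82            9758
8   132      win   Fay     937          123684
9    87      mac  Hana    2858          248646
10  443  android  Omar    3016         1336088
sort by n descending:
      n   device  user  kbytes  n_times_kbytes
0   457      win  Hana     617          281969
10  443  android  Omar    3016         1336088
5   352      web   Wes    2340          823680
2   339      win  Hana    8053         2729967
6   333      web  Hana    5925         1973025
3   325  android   Fay    8485         2757625
1   283  android   Gus    6394         1809502
4   278      win  Omar    8568         2381904
8   132      win   Fay     937          123684
7   119      win   Gus      82            9758
9    87      mac  Hana    2858          248646
drop duplicate user (keep=first):
      n   device  user  kbytes  n_times_kbytes
0   457      win  Hana     617          281969
10  443  android  Omar    3016         1336088
5   352      web   Wes    2340          823680
3   325  android   Fay    8485         2757625
1   283  android   Gus    6394         1809502
group by device, min of n_times_kbytes:
         n_times_kbytes
device                 
android         1336088
web              823680
win              281969
take 2 rows with smallest n_times_kbytes:
        n_times_kbytes
device                
win             281969
web             823680
value at row 'win', column 'n_times_kbytes' → 281969

281969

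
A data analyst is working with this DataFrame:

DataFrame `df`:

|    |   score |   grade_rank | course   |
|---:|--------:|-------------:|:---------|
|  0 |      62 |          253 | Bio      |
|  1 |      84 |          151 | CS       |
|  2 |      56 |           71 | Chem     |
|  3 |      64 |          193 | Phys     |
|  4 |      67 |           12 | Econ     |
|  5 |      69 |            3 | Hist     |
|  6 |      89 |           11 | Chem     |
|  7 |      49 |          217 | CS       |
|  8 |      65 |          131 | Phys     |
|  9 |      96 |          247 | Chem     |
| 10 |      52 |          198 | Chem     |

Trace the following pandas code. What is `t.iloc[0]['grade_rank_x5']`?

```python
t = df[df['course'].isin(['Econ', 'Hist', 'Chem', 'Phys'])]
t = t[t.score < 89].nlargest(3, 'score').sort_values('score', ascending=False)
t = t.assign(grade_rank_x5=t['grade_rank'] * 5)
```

filter rows where course in ['Econ', 'Hist', 'Chem', 'Phys']:
    score  grade_rank course
2      56          71   Chem
3      64         193   Phys
4      67          12   Econ
5      69           3   Hist
6      89          11   Chem
8      65         131   Phys
9      96         247   Chem
10     52         198   Chem
filter rows where score < 89:
    score  grade_rank course
2      56          71   Chem
3      64         193   Phys
4      67          12   Econ
5      69           3   Hist
8      65         131   Phys
10     52         198   Chem
take 3 rows with largest score:
   score  grade_rank course
5     69           3   Hist
4     67          12   Econ
8     65         131   Phys
sort by score descending:
   score  grade_rank course
5     69           3   Hist
4     67          12   Econ
8     65         131   Phys
add column grade_rank_x5 = t['grade_rank'] * 5:
   score  grade_rank course  grade_rank_x5
5     69           3   Hist             15
4     67          12   Econ             60
8     65         131   Phys            655
Finally, value at position 0, column 'grade_rank_x5' = 15.

15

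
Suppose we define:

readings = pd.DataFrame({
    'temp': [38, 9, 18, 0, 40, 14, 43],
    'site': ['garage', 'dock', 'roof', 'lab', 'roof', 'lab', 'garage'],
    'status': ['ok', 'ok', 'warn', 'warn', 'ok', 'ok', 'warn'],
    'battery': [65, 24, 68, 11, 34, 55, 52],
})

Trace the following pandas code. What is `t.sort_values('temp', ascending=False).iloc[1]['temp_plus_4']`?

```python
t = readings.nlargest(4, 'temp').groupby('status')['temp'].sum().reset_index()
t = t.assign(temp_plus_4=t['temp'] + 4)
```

65

take 4 rows with largest temp:
   temp    site status  battery
6    43  garage   warn       52
4    40    roof     ok       34
0    38  garage     ok       65
2    18    roof   warn       68
group by status, sum of temp:
status
ok      78
warn    61
Name: temp, dtype: int64
reset_index():
  status  temp
0     ok    78
1   warn    61
add column temp_plus_4 = t['temp'] + 4:
  status  temp  temp_plus_4
0     ok    78           82
1   warn    61           65
sort by temp descending:
  status  temp  temp_plus_4
0     ok    78           82
1   warn    61           65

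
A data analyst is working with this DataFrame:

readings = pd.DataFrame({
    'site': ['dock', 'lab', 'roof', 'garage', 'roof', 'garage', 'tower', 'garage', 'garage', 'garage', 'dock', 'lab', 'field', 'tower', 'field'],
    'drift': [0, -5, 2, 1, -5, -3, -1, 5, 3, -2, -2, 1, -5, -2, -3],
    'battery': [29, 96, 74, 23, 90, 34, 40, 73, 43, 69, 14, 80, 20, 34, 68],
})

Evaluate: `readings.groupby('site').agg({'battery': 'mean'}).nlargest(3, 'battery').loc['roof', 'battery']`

group by site, mean of battery:
        battery
site           
dock       21.5
field      44.0
garage     48.4
lab        88.0
roof       82.0
tower      37.0
take 3 rows with largest battery:
        battery
site           
lab        88.0
roof       82.0
garage     48.4
Hence 82.0.

82.0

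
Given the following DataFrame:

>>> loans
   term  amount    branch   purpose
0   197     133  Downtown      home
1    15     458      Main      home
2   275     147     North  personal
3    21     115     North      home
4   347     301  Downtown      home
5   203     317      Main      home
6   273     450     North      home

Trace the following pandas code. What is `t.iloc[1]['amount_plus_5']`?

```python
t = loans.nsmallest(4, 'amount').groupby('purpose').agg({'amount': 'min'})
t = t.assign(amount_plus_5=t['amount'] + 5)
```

take 4 rows with smallest amount:
   term  amount    branch   purpose
3    21     115     North      home
0   197     133  Downtown      home
2   275     147     North  personal
4   347     301  Downtown      home
group by purpose, min of amount:
          amount
purpose         
home         115
personal     147
add column amount_plus_5 = t['amount'] + 5:
          amount  amount_plus_5
purpose                        
home         115            120
personal     147            152
Reading off the value at position 1, column 'amount_plus_5', we get 152.

152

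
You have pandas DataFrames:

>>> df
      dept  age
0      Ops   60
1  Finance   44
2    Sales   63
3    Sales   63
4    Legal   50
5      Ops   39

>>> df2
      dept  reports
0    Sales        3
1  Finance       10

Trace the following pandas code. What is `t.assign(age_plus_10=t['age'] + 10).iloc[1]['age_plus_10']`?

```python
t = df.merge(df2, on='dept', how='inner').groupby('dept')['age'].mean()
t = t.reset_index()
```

merge on 'dept' (how='inner') → 3 rows:
      dept  age  reports
0  Finance   44       10
1    Sales   63        3
2    Sales   63        3
group by dept, mean of age:
dept
Finance    44.0
Sales      63.0
Name: age, dtype: float64
reset_index():
      dept   age
0  Finance  44.0
1    Sales  63.0
add column age_plus_10 = t['age'] + 10:
      dept   age  age_plus_10
0  Finance  44.0         54.0
1    Sales  63.0         73.0
The value at position 1, column 'age_plus_10' is 73.0.

73.0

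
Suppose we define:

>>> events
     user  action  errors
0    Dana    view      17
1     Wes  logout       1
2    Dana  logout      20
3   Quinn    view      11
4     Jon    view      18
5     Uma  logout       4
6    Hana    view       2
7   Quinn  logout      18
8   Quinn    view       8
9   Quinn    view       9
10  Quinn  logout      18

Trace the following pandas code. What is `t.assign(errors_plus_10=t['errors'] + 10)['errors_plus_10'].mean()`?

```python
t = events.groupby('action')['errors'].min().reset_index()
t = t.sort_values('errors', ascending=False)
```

group by action, min of errors:
action
logout    1
view      2
Name: errors, dtype: int64
reset_index():
   action  errors
0  logout       1
1    view       2
sort by errors descending:
   action  errors
1    view       2
0  logout       1
add column errors_plus_10 = t['errors'] + 10:
   action  errors  errors_plus_10
1    view       2              12
0  logout       1              11
Taking the mean of column 'errors_plus_10' gives 11.5.

11.5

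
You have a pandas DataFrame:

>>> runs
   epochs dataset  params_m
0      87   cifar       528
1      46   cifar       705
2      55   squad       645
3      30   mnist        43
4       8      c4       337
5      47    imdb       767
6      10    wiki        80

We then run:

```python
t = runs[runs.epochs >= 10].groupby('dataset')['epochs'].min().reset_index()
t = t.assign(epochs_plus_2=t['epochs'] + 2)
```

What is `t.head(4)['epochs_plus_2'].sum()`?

186

filter rows where epochs >= 10:
   epochs dataset  params_m
0      87   cifar       528
1      46   cifar       705
2      55   squad       645
3      30   mnist        43
5      47    imdb       767
6      10    wiki        80
group by dataset, min of epochs:
dataset
cifar    46
imdb     47
mnist    30
squad    55
wiki     10
Name: epochs, dtype: int64
reset_index():
  dataset  epochs
0   cifar      46
1    imdb      47
2   mnist      30
3   squad      55
4    wiki      10
add column epochs_plus_2 = t['epochs'] + 2:
  dataset  epochs  epochs_plus_2
0   cifar      46             48
1    imdb      47             49
2   mnist      30             32
3   squad      55             57
4    wiki      10             12
take first 4 rows:
  dataset  epochs  epochs_plus_2
0   cifar      46             48
1    imdb      47             49
2   mnist      30             32
3   squad      55             57
Then the sum of column 'epochs_plus_2': 186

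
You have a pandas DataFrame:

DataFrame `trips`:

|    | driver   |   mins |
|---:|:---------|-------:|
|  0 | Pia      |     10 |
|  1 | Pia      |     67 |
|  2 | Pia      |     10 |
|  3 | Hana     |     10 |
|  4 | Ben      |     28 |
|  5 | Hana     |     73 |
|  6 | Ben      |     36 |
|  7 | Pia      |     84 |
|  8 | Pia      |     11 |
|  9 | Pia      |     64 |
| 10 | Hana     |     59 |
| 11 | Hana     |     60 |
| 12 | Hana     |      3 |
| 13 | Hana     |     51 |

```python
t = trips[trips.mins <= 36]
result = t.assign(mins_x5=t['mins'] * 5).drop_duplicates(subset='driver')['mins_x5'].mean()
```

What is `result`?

filter rows where mins <= 36:
   driver  mins
0     Pia    10
2     Pia    10
3    Hana    10
4     Ben    28
6     Ben    36
8     Pia    11
12   Hana     3
add column mins_x5 = t['mins'] * 5:
   driver  mins  mins_x5
0     Pia    10       50
2     Pia    10       50
3    Hana    10       50
4     Ben    28      140
6     Ben    36      180
8     Pia    11       55
12   Hana     3       15
drop duplicate driver (keep=first):
  driver  mins  mins_x5
0    Pia    10       50
3   Hana    10       50
4    Ben    28      140

80.0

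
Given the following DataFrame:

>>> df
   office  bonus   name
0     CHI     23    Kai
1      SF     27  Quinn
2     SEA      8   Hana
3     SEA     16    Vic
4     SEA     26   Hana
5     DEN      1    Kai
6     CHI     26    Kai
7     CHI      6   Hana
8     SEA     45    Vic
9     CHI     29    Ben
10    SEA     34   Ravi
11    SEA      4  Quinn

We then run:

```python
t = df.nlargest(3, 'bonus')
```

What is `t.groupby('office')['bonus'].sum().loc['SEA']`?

take 3 rows with largest bonus:
   office  bonus  name
8     SEA     45   Vic
10    SEA     34  Ravi
9     CHI     29   Ben
group by office, sum of bonus:
office
CHI    29
SEA    79
Name: bonus, dtype: int64
Then the value at index 'SEA': 79

79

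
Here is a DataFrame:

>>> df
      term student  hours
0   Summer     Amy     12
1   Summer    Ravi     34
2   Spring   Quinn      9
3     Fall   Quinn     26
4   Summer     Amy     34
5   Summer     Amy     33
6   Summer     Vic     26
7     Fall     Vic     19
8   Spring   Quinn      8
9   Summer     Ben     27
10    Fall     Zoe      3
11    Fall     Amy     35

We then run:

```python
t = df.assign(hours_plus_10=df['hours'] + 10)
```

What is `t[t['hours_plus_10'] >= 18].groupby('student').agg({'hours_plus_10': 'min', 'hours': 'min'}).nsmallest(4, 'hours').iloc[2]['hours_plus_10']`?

29

add column hours_plus_10 = df['hours'] + 10:
      term student  hours  hours_plus_10
0   Summer     Amy     12             22
1   Summer    Ravi     34             44
2   Spring   Quinn      9             19
3     Fall   Quinn     26             36
4   Summer     Amy     34             44
5   Summer     Amy     33             43
6   Summer     Vic     26             36
7     Fall     Vic     19             29
8   Spring   Quinn      8             18
9   Summer     Ben     27             37
10    Fall     Zoe      3             13
11    Fall     Amy     35             45
filter rows where hours_plus_10 >= 18:
      term student  hours  hours_plus_10
0   Summer     Amy     12             22
1   Summer    Ravi     34             44
2   Spring   Quinn      9             19
3     Fall   Quinn     26             36
4   Summer     Amy     34             44
5   Summer     Amy     33             43
6   Summer     Vic     26             36
7     Fall     Vic     19             29
8   Spring   Quinn      8             18
9   Summer     Ben     27             37
11    Fall     Amy     35             45
group by student: min(hours_plus_10), min(hours):
         hours_plus_10  hours
student                      
Amy                 22     12
Ben                 37     27
Quinn               18      8
Ravi                44     34
Vic                 29     19
take 4 rows with smallest hours:
         hours_plus_10  hours
student                      
Quinn               18      8
Amy                 22     12
Vic                 29     19
Ben                 37     27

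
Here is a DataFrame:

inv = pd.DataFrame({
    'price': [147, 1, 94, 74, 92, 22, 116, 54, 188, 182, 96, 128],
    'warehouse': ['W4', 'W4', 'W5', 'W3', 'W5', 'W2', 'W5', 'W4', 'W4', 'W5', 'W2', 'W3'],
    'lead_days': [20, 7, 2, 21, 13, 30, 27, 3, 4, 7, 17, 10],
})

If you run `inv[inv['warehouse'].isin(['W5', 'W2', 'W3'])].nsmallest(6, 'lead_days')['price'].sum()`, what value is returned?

666

filter rows where warehouse in ['W5', 'W2', 'W3']:
    price warehouse  lead_days
2      94        W5          2
3      74        W3         21
4      92        W5         13
5      22        W2         30
6     116        W5         27
9     182        W5          7
10     96        W2         17
11    128        W3         10
take 6 rows with smallest lead_days:
    price warehouse  lead_days
2      94        W5          2
9     182        W5          7
11    128        W3         10
4      92        W5         13
10     96        W2         17
3      74        W3         21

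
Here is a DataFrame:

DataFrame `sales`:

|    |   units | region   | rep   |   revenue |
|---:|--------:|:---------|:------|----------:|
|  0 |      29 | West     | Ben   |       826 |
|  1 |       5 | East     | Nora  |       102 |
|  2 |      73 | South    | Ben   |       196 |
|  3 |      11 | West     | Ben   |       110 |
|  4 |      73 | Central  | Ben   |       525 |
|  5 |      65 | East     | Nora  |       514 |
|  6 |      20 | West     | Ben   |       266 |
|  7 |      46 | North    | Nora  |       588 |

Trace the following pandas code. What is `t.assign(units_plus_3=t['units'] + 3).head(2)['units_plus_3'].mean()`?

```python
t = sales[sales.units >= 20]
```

54.0

filter rows where units >= 20:
   units   region   rep  revenue
0     29     West   Ben      826
2     73    South   Ben      196
4     73  Central   Ben      525
5     65     East  Nora      514
6     20     West   Ben      266
7     46    North  Nora      588
add column units_plus_3 = t['units'] + 3:
   units   region   rep  revenue  units_plus_3
0     29     West   Ben      826            32
2     73    South   Ben      196            76
4     73  Central   Ben      525            76
5     65     East  Nora      514            68
6     20     West   Ben      266            23
7     46    North  Nora      588            49
take first 2 rows:
   units region  rep  revenue  units_plus_3
0     29   West  Ben      826            32
2     73  South  Ben      196            76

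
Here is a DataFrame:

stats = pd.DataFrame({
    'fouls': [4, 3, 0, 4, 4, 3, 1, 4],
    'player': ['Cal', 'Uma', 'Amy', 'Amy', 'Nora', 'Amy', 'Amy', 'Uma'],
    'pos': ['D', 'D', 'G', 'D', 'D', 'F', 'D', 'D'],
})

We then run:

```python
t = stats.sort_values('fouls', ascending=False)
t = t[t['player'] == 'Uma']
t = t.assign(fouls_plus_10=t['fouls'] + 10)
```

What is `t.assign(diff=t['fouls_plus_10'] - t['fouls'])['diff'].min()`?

sort by fouls descending:
   fouls player pos
0      4    Cal   D
3      4    Amy   D
4      4   Nora   D
7      4    Uma   D
1      3    Uma   D
5      3    Amy   F
6      1    Amy   D
2      0    Amy   G
filter rows where player == 'Uma':
   fouls player pos
7      4    Uma   D
1      3    Uma   D
add column fouls_plus_10 = t['fouls'] + 10:
   fouls player pos  fouls_plus_10
7      4    Uma   D             14
1      3    Uma   D             13
add column diff = t['fouls_plus_10'] - t['fouls']:
   fouls player pos  fouls_plus_10  diff
7      4    Uma   D             14    10
1      3    Uma   D             13    10
Taking the min of column 'diff' gives 10.

10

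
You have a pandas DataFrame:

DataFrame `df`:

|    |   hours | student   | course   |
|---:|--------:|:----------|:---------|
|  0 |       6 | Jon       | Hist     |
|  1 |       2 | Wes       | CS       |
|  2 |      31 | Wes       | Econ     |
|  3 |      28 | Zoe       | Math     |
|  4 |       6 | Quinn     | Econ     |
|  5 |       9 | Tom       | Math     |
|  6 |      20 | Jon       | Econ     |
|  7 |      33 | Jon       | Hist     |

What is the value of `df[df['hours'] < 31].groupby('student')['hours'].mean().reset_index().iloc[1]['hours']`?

6.0

filter rows where hours < 31:
   hours student course
0      6     Jon   Hist
1      2     Wes     CS
3     28     Zoe   Math
4      6   Quinn   Econ
5      9     Tom   Math
6     20     Jon   Econ
group by student, mean of hours:
student
Jon      13.0
Quinn     6.0
Tom       9.0
Wes       2.0
Zoe      28.0
Name: hours, dtype: float64
reset_index():
  student  hours
0     Jon   13.0
1   Quinn    6.0
2     Tom    9.0
3     Wes    2.0
4     Zoe   28.0
Then the value at position 1, column 'hours': 6.0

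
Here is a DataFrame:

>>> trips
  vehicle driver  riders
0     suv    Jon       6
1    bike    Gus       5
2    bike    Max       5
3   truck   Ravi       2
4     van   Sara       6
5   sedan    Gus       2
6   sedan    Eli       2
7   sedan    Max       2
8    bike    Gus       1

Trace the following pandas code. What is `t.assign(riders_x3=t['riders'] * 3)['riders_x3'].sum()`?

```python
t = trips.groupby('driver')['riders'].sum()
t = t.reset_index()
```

group by driver, sum of riders:
driver
Eli     2
Gus     8
Jon     6
Max     7
Ravi    2
Sara    6
Name: riders, dtype: int64
reset_index():
  driver  riders
0    Eli       2
1    Gus       8
2    Jon       6
3    Max       7
4   Ravi       2
5   Sara       6
add column riders_x3 = t['riders'] * 3:
  driver  riders  riders_x3
0    Eli       2          6
1    Gus       8         24
2    Jon       6         18
3    Max       7         21
4   Ravi       2          6
5   Sara       6         18

93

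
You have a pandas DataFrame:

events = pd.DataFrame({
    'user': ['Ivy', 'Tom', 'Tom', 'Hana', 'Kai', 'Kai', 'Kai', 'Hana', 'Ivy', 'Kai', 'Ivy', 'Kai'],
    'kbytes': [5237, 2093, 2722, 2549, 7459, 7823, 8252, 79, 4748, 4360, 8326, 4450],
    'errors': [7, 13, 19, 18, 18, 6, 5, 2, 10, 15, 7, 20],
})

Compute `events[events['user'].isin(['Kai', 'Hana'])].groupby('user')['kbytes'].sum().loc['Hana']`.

2628

filter rows where user in ['Kai', 'Hana']:
    user  kbytes  errors
3   Hana    2549      18
4    Kai    7459      18
5    Kai    7823       6
6    Kai    8252       5
7   Hana      79       2
9    Kai    4360      15
11   Kai    4450      20
group by user, sum of kbytes:
user
Hana     2628
Kai     32344
Name: kbytes, dtype: int64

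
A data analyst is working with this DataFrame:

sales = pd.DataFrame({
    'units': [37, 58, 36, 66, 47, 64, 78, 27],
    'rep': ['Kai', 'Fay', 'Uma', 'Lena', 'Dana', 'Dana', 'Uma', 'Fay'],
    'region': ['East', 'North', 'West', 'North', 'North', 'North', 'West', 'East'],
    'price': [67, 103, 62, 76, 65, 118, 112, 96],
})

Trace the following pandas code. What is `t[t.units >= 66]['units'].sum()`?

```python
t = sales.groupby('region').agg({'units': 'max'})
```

group by region, max of units:
        units
region       
East       37
North      66
West       78
filter rows where units >= 66:
        units
region       
North      66
West       78
Finally, sum of column 'units' = 144.

144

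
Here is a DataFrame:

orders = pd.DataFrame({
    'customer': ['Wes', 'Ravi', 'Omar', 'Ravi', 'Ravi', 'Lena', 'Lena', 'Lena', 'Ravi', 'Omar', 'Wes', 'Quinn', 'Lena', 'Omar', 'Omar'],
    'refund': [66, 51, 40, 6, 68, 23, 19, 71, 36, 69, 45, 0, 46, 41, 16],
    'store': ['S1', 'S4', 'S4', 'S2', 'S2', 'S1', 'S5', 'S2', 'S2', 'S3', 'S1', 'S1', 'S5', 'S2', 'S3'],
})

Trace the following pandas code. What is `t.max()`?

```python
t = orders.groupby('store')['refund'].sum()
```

group by store, sum of refund:
store
S1    134
S2    222
S3     85
S4     91
S5     65
Name: refund, dtype: int64
Finally, max of the resulting series = 222.

222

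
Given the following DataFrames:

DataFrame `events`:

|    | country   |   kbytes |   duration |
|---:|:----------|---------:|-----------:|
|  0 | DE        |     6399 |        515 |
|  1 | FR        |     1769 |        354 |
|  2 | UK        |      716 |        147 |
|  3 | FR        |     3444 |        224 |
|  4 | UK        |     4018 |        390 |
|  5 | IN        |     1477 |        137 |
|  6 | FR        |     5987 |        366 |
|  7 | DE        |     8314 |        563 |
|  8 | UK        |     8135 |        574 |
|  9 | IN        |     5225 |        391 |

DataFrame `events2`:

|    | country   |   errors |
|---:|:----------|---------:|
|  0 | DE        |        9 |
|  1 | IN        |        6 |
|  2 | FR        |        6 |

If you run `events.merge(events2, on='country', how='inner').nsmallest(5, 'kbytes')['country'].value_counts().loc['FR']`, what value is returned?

3

merge on 'country' (how='inner') → 7 rows:
  country  kbytes  duration  errors
0      DE    6399       515       9
1      FR    1769       354       6
2      FR    3444       224       6
3      IN    1477       137       6
4      FR    5987       366       6
5      DE    8314       563       9
6      IN    5225       391       6
take 5 rows with smallest kbytes:
  country  kbytes  duration  errors
3      IN    1477       137       6
1      FR    1769       354       6
2      FR    3444       224       6
6      IN    5225       391       6
4      FR    5987       366       6
value_counts of country:
country
FR    3
IN    2
Name: count, dtype: int64
Finally, value at index 'FR' = 3.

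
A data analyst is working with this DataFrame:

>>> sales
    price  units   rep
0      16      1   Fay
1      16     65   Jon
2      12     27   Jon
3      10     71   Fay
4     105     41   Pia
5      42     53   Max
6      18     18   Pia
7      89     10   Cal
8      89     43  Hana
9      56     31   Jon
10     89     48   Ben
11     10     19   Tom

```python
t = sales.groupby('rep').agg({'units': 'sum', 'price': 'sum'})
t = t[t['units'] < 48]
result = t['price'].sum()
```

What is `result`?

group by rep: sum(units), sum(price):
      units  price
rep               
Ben      48     89
Cal      10     89
Fay      72     26
Hana     43     89
Jon     123     84
Max      53     42
Pia      59    123
Tom      19     10
filter rows where units < 48:
      units  price
rep               
Cal      10     89
Hana     43     89
Tom      19     10
So sum() = 188.

188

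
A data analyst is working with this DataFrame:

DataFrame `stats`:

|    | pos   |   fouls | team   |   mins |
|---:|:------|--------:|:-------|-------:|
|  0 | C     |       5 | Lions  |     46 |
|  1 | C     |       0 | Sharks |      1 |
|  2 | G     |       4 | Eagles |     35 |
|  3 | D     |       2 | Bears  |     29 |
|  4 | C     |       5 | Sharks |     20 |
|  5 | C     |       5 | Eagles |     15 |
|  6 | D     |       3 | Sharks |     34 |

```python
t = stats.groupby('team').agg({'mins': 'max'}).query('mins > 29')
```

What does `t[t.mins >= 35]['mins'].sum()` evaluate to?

81

group by team, max of mins:
        mins
team        
Bears     29
Eagles    35
Lions     46
Sharks    34
filter rows where mins > 29:
        mins
team        
Eagles    35
Lions     46
Sharks    34
filter rows where mins >= 35:
        mins
team        
Eagles    35
Lions     46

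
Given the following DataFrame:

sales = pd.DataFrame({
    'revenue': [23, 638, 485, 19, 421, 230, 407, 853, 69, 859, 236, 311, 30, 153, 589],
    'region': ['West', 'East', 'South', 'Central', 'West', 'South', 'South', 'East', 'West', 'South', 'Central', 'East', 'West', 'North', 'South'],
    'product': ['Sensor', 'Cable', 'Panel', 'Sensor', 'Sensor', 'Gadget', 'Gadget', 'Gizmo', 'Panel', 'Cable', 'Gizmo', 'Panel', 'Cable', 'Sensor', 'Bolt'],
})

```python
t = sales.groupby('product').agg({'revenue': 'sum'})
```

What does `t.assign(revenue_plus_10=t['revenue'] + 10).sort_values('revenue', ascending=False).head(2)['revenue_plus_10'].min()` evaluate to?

group by product, sum of revenue:
         revenue
product         
Bolt         589
Cable       1527
Gadget       637
Gizmo       1089
Panel        865
Sensor       616
add column revenue_plus_10 = t['revenue'] + 10:
         revenue  revenue_plus_10
product                          
Bolt         589              599
Cable       1527             1537
Gadget       637              647
Gizmo       1089             1099
Panel        865              875
Sensor       616              626
sort by revenue descending:
         revenue  revenue_plus_10
product                          
Cable       1527             1537
Gizmo       1089             1099
Panel        865              875
Gadget       637              647
Sensor       616              626
Bolt         589              599
take first 2 rows:
         revenue  revenue_plus_10
product                          
Cable       1527             1537
Gizmo       1089             1099
The min of column 'revenue_plus_10' is 1099.

1099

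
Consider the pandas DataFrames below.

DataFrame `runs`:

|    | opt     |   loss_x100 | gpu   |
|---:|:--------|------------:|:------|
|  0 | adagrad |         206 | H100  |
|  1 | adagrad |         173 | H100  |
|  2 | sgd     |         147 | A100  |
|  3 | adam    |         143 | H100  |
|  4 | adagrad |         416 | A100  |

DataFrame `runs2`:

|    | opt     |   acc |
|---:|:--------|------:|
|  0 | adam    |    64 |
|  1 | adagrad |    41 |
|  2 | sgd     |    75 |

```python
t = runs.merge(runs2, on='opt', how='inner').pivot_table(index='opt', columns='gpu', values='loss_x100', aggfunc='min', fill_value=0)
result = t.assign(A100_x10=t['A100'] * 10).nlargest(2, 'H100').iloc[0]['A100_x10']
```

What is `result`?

merge on 'opt' (how='inner') → 5 rows:
       opt  loss_x100   gpu  acc
0  adagrad        206  H100   41
1  adagrad        173  H100   41
2      sgd        147  A100   75
3     adam        143  H100   64
4  adagrad        416  A100   41
pivot: rows=opt, cols=gpu, min(loss_x100):
gpu      A100  H100
opt                
adagrad   416   173
adam        0   143
sgd       147     0
add column A100_x10 = t['A100'] * 10:
gpu      A100  H100  A100_x10
opt                          
adagrad   416   173      4160
adam        0   143         0
sgd       147     0      1470
take 2 rows with largest H100:
gpu      A100  H100  A100_x10
opt                          
adagrad   416   173      4160
adam        0   143         0
Reading off the value at position 0, column 'A100_x10', we get 4160.

4160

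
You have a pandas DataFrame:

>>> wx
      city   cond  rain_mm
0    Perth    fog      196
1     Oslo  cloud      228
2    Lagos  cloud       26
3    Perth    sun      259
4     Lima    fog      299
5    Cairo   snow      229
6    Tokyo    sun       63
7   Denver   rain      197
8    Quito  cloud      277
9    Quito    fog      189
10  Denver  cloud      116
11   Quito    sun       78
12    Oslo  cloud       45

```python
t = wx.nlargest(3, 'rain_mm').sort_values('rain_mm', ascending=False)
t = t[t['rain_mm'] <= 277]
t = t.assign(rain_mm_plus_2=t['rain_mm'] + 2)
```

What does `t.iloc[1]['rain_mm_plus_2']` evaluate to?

take 3 rows with largest rain_mm:
    city   cond  rain_mm
4   Lima    fog      299
8  Quito  cloud      277
3  Perth    sun      259
sort by rain_mm descending:
    city   cond  rain_mm
4   Lima    fog      299
8  Quito  cloud      277
3  Perth    sun      259
filter rows where rain_mm <= 277:
    city   cond  rain_mm
8  Quito  cloud      277
3  Perth    sun      259
add column rain_mm_plus_2 = t['rain_mm'] + 2:
    city   cond  rain_mm  rain_mm_plus_2
8  Quito  cloud      277             279
3  Perth    sun      259             261
Finally, value at position 1, column 'rain_mm_plus_2' = 261.

261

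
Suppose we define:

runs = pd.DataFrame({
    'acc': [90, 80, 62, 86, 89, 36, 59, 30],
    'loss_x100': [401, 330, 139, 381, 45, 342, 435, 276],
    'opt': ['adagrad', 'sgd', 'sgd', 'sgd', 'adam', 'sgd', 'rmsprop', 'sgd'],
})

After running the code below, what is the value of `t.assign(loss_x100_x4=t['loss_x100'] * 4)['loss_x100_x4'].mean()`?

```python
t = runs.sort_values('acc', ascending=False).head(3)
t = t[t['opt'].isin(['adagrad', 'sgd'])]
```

sort by acc descending:
   acc  loss_x100      opt
0   90        401  adagrad
4   89         45     adam
3   86        381      sgd
1   80        330      sgd
2   62        139      sgd
6   59        435  rmsprop
5   36        342      sgd
7   30        276      sgd
take first 3 rows:
   acc  loss_x100      opt
0   90        401  adagrad
4   89         45     adam
3   86        381      sgd
filter rows where opt in ['adagrad', 'sgd']:
   acc  loss_x100      opt
0   90        401  adagrad
3   86        381      sgd
add column loss_x100_x4 = t['loss_x100'] * 4:
   acc  loss_x100      opt  loss_x100_x4
0   90        401  adagrad          1604
3   86        381      sgd          1524

1564.0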